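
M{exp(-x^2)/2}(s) gamma(s/2)/4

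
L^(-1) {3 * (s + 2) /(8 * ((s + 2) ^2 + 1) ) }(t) 3 * exp(-2 * t) * cos(t) /8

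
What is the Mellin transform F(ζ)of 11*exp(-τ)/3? 11*gamma(ζ)/3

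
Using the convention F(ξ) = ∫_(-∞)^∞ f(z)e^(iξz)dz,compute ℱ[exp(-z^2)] sqrt(pi)*exp(-ξ^2/4)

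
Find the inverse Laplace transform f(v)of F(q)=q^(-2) v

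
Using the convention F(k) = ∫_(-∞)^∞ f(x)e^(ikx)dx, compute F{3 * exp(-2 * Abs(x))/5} 12/(5 * (k^2 + 4))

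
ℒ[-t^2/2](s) -1/s^3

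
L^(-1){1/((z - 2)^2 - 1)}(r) exp(2*r)*sinh(r)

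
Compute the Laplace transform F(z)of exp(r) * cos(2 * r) (z - 1)/((z - 1)^2 + 4)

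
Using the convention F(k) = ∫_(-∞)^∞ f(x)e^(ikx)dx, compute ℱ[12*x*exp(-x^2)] 6*I*sqrt(pi)*k*exp(-k^2/4)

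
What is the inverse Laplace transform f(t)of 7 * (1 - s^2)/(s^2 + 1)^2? -7 * t * cos(t)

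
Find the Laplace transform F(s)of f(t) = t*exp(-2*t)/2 1/(2*(s + 2)^2)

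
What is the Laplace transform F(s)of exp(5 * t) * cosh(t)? (s - 5)/((s - 5)^2 - 1)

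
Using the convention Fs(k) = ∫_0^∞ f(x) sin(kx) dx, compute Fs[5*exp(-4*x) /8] 5*k/(8*(k^2 + 16) ) 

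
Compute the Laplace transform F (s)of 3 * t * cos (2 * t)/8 3 * (s^2 - 4)/ (8 * (s^2 + 4)^2)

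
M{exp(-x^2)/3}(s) gamma(s/2)/6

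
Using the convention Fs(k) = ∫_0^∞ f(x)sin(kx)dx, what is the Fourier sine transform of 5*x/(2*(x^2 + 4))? 5*pi*exp(-2*k)/4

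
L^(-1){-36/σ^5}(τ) -3*τ^4/2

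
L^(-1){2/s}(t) 2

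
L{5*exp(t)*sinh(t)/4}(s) 5/(4*s*(s - 2))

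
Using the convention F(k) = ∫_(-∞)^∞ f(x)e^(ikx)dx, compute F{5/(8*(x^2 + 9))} 5*pi*exp(-3*Abs(k))/24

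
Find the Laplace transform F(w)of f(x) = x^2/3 2/(3*w^3)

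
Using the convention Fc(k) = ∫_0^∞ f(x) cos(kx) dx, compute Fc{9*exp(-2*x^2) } 9*sqrt(2)*sqrt(pi)*exp(-k^2/8) /4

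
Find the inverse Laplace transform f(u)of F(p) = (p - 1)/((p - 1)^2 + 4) exp(u)*cos(2*u)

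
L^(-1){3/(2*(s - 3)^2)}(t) 3*t*exp(3*t)/2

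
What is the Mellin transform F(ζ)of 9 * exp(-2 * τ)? 9 * gamma(ζ)/2^ζ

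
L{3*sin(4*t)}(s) 12/(s^2 + 16)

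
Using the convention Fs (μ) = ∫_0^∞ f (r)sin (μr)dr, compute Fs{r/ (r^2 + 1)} pi*exp (-μ)/2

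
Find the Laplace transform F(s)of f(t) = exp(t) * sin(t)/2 1/(2 * ((s - 1)^2+1))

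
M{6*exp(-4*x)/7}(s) 6*gamma(s)/(7*2^(2*s))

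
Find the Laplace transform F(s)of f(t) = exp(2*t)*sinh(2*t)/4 1/(2*s*(s - 4))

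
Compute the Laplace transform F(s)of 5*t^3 30/s^4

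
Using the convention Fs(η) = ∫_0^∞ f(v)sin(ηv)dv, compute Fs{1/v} pi/2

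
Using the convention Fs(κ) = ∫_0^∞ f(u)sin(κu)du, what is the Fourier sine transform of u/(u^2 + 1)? pi * exp(-κ)/2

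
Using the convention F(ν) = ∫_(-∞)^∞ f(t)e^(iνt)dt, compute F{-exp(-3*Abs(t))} -6/(ν^2 + 9)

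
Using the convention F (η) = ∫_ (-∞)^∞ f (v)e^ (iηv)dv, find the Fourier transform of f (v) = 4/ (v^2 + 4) 2*pi*exp (-2*Abs (η))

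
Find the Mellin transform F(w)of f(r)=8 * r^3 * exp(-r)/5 8 * gamma(w + 3)/5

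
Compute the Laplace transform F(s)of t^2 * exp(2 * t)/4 1/(2 * (s - 2)^3)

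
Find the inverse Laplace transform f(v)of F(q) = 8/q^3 4 * v^2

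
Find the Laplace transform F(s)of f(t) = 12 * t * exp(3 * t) 12/(s - 3)^2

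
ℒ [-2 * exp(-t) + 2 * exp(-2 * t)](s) 2/(s + 2) - 2/(s + 1)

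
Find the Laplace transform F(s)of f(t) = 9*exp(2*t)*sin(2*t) 18/((s - 2)^2 + 4)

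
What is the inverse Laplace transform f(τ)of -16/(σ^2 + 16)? -4*sin(4*τ)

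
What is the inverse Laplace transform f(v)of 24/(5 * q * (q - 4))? 12 * exp(2 * v) * sinh(2 * v)/5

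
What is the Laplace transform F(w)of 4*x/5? 4/(5*w^2)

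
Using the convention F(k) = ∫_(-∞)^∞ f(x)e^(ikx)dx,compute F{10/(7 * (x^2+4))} 5 * pi * exp(-2 * Abs(k))/7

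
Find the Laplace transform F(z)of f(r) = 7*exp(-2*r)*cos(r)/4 7*(z + 2)/(4*((z + 2)^2 + 1))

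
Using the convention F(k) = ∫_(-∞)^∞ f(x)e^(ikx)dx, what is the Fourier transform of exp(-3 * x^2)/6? sqrt(3) * sqrt(pi) * exp(-k^2/12)/18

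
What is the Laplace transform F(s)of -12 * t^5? -1440/s^6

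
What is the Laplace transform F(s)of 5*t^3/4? 15/(2*s^4)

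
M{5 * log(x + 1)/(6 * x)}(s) -5 * pi * csc(pi * s)/(6 * s - 6)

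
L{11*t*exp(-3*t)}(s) 11/(s + 3)^2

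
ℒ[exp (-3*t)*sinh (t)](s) 1/ ( (s + 3)^2 - 1)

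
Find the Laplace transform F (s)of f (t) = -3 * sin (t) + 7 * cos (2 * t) 7 * s/ (s^2 + 4) - 3/ (s^2 + 1)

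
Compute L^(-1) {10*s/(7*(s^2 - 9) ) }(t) 10*cosh(3*t) /7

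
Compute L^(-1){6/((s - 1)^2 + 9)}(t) 2 * exp(t) * sin(3 * t)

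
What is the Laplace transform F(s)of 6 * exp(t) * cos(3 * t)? 6 * (s - 1)/((s - 1)^2 + 9)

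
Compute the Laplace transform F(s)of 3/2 3/(2*s)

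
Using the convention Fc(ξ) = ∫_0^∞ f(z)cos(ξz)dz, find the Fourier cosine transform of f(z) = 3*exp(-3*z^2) sqrt(3)*sqrt(pi)*exp(-ξ^2/12)/2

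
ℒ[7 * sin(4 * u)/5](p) 28/(5 * (p^2 + 16))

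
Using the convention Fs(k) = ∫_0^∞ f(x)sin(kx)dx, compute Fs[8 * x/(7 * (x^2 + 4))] 4 * pi * exp(-2 * k)/7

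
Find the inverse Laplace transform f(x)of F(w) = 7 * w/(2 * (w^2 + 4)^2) 7 * x * sin(2 * x)/8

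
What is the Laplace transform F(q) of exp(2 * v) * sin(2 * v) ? 2/((q - 2) ^2 + 4) 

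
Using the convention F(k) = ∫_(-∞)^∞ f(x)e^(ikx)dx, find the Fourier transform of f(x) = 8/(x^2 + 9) 8 * pi * exp(-3 * Abs(k))/3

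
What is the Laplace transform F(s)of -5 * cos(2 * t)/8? -5 * s/(8 * s^2 + 32)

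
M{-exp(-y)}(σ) -gamma(σ)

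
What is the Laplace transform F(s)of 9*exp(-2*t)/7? 9/(7*(s + 2))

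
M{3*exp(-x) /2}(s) 3*gamma(s) /2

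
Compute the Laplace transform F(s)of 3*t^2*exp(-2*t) 6/(s+2)^3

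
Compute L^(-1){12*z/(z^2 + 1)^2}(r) 6*r*sin(r)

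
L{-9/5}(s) -9/(5*s) 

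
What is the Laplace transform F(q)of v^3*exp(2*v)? 6/(q - 2)^4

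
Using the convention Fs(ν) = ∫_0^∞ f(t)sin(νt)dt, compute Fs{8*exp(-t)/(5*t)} 8*atan(ν)/5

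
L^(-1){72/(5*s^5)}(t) 3*t^4/5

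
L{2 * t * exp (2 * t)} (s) 2/ (s - 2)^2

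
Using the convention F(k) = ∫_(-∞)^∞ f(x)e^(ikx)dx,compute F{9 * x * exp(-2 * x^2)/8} 9 * sqrt(2) * I * sqrt(pi) * k * exp(-k^2/8)/64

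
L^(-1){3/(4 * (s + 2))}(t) 3 * exp(-2 * t)/4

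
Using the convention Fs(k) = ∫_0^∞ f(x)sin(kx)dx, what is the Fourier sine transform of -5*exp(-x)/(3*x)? -5*atan(k)/3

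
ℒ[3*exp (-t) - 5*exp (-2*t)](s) 3/ (s + 1) - 5/ (s + 2)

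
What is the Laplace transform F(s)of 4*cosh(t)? 4*s/(s^2 - 1)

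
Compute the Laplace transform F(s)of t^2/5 2/(5 * s^3)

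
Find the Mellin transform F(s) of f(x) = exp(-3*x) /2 gamma(s) /(2*3^s) 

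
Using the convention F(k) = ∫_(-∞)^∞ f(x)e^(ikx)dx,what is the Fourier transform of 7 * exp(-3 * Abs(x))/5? 42/(5 * (k^2 + 9))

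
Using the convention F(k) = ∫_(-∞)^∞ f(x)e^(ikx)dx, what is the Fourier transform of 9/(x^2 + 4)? 9*pi*exp(-2*Abs(k))/2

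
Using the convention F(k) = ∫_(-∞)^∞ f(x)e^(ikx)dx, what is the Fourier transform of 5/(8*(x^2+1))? 5*pi*exp(-Abs(k))/8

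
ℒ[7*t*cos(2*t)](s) 7*(s^2-4)/(s^2+4)^2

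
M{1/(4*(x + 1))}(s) pi*csc(pi*s)/4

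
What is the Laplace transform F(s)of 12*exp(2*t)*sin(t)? 12/((s - 2)^2 + 1)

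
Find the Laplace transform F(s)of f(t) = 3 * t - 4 3/s^2 - 4/s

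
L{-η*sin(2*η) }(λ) -4*λ/(λ^2 + 4) ^2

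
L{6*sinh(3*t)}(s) 18/(s^2 - 9)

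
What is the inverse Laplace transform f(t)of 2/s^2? 2 * t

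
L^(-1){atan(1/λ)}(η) sin(η)/η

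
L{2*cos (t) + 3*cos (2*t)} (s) 2*s/ (s^2 + 1) + 3*s/ (s^2 + 4)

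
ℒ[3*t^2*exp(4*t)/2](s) 3/(s - 4)^3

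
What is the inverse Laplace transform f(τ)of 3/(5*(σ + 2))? 3*exp(-2*τ)/5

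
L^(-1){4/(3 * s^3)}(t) 2 * t^2/3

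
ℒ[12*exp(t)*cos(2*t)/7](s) 12*(s - 1)/(7*((s - 1)^2 + 4))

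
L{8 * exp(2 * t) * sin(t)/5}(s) 8/(5 * ((s - 2)^2 + 1))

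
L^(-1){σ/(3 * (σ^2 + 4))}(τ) cos(2 * τ)/3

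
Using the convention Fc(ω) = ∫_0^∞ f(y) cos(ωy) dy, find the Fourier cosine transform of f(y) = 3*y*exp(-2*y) 3*(4 - ω^2) /(ω^2+4) ^2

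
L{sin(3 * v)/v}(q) atan(3/q)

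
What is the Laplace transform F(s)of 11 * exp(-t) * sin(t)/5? 11/(5 * ((s+1)^2+1))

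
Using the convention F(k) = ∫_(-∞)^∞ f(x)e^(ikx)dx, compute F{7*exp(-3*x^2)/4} 7*sqrt(3)*sqrt(pi)*exp(-k^2/12)/12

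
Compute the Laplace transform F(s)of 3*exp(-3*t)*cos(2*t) 3*(s + 3)/((s + 3)^2 + 4)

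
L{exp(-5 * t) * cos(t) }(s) (s + 5) /((s + 5) ^2 + 1) 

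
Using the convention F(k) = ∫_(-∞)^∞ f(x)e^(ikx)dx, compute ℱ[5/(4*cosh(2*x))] 5*pi/(8*cosh(pi*k/4))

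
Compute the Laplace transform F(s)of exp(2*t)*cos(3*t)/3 (s - 2)/(3*((s - 2)^2 + 9))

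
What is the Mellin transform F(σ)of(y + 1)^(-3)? pi*(σ - 2)*(σ - 1)/(2*sin(pi*σ))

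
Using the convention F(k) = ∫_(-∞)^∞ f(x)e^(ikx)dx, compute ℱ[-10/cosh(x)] -10 * pi/cosh(pi * k/2)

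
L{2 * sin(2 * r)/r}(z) 2 * atan(2/z)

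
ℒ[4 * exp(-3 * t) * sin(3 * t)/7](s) 12/(7 * ((s+3)^2+9))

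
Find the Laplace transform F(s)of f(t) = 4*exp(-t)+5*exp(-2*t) 5/(s+2)+4/(s+1)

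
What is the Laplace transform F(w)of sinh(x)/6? 1/(6*(w^2 - 1))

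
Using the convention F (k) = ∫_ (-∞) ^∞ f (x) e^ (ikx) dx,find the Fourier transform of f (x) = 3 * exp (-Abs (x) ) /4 3/ (2 * (k^2 + 1) ) 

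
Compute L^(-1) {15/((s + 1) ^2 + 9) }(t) 5*exp(-t)*sin(3*t) 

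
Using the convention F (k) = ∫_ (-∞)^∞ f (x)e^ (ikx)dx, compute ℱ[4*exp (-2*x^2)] 2*sqrt (2)*sqrt (pi)*exp (-k^2/8)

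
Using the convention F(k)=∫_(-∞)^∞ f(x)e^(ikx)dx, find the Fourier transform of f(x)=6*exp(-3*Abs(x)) 36/(k^2+9)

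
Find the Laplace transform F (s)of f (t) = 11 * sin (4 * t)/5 44/ (5 * (s^2+16))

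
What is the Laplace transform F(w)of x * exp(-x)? (w + 1)^(-2)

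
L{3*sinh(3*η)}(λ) 9/(λ^2 - 9)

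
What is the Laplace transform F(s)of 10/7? 10/(7*s)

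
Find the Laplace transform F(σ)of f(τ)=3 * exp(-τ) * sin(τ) 3/((σ+1)^2+1)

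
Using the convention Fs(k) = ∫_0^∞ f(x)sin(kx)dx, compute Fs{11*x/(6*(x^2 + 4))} 11*pi*exp(-2*k)/12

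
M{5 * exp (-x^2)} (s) 5 * gamma (s/2)/2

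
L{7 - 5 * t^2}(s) 7/s - 10/s^3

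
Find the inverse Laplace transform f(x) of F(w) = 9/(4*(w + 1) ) 9*exp(-x) /4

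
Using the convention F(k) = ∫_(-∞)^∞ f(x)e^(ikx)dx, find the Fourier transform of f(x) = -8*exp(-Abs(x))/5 -16/(5*k^2+5)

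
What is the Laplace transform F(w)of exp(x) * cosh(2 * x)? (w - 1)/((w - 1)^2 - 4)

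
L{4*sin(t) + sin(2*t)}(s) 4/(s^2 + 1) + 2/(s^2 + 4)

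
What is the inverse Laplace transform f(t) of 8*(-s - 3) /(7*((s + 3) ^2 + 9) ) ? -8*exp(-3*t)*cos(3*t) /7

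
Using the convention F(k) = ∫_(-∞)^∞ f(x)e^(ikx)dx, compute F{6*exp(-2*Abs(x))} 24/(k^2+4)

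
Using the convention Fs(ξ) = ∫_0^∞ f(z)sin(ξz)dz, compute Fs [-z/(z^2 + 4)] -pi * exp(-2 * ξ)/2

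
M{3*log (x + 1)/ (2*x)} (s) -3*pi*csc (pi*s)/ (2*s - 2)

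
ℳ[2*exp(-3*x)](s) 2*gamma(s)/3^s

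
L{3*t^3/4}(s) 9/(2*s^4) 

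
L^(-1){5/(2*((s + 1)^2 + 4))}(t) 5*exp(-t)*sin(2*t)/4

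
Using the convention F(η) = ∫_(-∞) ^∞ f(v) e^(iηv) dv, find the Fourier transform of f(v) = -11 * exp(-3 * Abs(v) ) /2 -33/(η^2 + 9) 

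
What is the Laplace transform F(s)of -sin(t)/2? -1/(2 * s^2 + 2)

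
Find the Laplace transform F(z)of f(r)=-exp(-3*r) -1/(z + 3)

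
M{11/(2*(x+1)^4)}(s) 11*gamma(s)*gamma(4 - s)/12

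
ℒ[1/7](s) 1/(7 * s)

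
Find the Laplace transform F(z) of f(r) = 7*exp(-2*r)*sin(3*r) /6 7/(2*((z + 2) ^2 + 9) ) 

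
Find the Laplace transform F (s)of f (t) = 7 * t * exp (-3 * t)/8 7/ (8 * (s + 3)^2)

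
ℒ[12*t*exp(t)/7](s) 12/(7*(s - 1)^2)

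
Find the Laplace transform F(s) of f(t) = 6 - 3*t 6/s - 3/s^2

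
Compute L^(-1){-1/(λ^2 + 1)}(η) -sin(η)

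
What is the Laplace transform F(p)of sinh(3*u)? 3/(p^2 - 9)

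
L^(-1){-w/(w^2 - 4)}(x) -cosh(2*x)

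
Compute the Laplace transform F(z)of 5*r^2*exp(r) 10/(z - 1)^3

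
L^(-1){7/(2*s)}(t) 7/2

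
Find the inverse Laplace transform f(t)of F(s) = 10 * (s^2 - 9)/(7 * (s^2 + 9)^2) 10 * t * cos(3 * t)/7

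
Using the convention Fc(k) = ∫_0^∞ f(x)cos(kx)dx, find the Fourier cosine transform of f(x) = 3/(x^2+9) pi * exp(-3 * k)/2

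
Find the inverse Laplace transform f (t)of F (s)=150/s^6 5 * t^5/4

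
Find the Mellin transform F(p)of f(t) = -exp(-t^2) -gamma(p/2)/2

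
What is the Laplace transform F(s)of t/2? 1/(2 * s^2)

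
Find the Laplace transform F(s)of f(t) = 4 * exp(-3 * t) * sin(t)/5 4/(5 * ((s + 3)^2 + 1))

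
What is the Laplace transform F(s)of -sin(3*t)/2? -3/(2*s^2 + 18)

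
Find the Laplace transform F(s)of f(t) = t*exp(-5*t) (s+5)^(-2)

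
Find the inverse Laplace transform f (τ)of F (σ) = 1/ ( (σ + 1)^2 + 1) exp (-τ)*sin (τ)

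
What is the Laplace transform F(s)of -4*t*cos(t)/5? 4*(1 - s^2)/(5*(s^2 + 1)^2)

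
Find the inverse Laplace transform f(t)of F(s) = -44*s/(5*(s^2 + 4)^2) -11*t*sin(2*t)/5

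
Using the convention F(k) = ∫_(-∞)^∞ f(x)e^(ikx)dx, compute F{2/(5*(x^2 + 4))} pi*exp(-2*Abs(k))/5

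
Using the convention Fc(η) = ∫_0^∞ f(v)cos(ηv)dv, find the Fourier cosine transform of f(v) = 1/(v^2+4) pi*exp(-2*η)/4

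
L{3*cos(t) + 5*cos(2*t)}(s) 3*s/(s^2 + 1) + 5*s/(s^2 + 4)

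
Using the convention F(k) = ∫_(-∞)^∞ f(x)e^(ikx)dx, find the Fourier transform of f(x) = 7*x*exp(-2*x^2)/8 7*sqrt(2)*I*sqrt(pi)*k*exp(-k^2/8)/64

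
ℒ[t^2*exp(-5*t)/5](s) 2/(5*(s + 5)^3)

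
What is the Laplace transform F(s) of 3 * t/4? 3/(4 * s^2) 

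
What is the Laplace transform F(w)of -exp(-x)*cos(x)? (-w - 1)/((w + 1)^2 + 1)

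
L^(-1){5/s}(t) 5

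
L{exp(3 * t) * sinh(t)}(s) 1/((s - 3)^2 - 1)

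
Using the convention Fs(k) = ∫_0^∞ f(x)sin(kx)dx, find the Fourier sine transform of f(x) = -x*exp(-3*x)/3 -2*k/(k^2 + 9)^2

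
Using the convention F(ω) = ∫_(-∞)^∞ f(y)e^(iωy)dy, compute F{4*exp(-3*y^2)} 4*sqrt(3)*sqrt(pi)*exp(-ω^2/12)/3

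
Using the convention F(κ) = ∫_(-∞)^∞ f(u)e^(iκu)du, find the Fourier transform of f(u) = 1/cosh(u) pi/cosh(pi * κ/2)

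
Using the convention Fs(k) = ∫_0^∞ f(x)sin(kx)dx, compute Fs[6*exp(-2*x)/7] 6*k/(7*(k^2 + 4))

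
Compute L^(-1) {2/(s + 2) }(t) 2 * exp(-2 * t) 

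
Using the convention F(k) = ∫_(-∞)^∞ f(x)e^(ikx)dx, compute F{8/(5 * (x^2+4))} 4 * pi * exp(-2 * Abs(k))/5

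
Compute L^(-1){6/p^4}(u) u^3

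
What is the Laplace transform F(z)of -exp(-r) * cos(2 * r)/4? (-z - 1)/(4 * ((z + 1)^2 + 4))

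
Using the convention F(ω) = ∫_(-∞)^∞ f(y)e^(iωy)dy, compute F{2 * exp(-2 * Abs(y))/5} 8/(5 * (ω^2 + 4))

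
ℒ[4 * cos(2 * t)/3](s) 4 * s/(3 * (s^2 + 4))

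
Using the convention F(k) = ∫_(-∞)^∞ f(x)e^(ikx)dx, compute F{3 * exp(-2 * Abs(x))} 12/(k^2 + 4)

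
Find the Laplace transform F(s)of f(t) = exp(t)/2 1/(2 * (s - 1))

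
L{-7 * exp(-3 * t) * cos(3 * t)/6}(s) 7 * (-s - 3)/(6 * ((s + 3)^2 + 9))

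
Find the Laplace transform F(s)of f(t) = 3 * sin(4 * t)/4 3/(s^2 + 16)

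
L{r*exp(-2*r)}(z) (z + 2)^(-2)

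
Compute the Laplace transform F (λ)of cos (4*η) λ/ (λ^2 + 16)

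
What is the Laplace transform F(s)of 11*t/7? 11/(7*s^2)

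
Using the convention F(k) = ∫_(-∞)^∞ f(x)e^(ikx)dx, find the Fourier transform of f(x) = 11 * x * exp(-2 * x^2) 11 * sqrt(2) * I * sqrt(pi) * k * exp(-k^2/8)/8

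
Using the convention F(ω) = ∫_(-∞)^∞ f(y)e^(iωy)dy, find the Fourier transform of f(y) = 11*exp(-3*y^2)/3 11*sqrt(3)*sqrt(pi)*exp(-ω^2/12)/9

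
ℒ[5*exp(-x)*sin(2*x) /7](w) 10/(7*((w + 1) ^2 + 4) ) 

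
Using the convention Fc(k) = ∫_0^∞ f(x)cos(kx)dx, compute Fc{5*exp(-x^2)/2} 5*sqrt(pi)*exp(-k^2/4)/4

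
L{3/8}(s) 3/(8*s)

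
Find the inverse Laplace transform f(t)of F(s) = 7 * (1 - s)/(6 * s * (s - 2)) -7 * exp(t) * cosh(t)/6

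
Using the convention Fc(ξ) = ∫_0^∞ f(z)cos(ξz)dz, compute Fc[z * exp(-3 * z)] (9 - ξ^2)/(ξ^2 + 9)^2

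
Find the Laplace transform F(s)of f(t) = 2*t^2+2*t 4/s^3+2/s^2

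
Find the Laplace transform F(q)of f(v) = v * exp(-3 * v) (q + 3)^(-2)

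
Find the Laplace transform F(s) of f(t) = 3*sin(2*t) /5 6/(5*(s^2 + 4) ) 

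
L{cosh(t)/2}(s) s/(2*(s^2 - 1))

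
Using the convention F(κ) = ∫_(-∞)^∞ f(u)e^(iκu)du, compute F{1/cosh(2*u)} pi/(2*cosh(pi*κ/4))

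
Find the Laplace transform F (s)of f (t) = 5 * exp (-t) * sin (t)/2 5/ (2 * ( (s + 1)^2 + 1))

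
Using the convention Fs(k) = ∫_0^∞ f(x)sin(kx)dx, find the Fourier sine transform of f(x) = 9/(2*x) 9*pi/4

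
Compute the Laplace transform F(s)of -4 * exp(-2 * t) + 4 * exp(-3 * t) 4/(s + 3) - 4/(s + 2)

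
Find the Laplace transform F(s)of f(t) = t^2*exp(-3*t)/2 (s + 3)^(-3)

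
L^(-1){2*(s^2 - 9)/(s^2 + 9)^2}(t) 2*t*cos(3*t)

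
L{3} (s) 3/s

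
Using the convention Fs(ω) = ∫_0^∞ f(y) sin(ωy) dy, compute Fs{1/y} pi/2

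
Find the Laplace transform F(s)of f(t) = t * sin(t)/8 s/(4 * (s^2 + 1)^2)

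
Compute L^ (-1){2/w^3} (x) x^2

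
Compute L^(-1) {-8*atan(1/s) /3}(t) -8*sin(t) /(3*t) 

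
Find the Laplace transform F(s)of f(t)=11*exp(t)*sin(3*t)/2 33/(2*((s - 1)^2+9))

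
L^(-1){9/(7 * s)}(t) 9/7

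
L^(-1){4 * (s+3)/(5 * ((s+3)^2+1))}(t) 4 * exp(-3 * t) * cos(t)/5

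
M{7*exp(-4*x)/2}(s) 7*gamma(s)/(2*2^(2*s))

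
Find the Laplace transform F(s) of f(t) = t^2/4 1/(2 * s^3) 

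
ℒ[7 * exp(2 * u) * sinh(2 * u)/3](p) 14/(3 * p * (p - 4))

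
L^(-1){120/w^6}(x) x^5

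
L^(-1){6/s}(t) 6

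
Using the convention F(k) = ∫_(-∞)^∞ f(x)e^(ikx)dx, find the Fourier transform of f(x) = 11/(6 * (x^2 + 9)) 11 * pi * exp(-3 * Abs(k))/18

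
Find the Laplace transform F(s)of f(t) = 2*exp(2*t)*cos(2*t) 2*(s - 2)/((s - 2)^2 + 4)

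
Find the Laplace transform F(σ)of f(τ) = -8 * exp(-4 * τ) -8/(σ + 4)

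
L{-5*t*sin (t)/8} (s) -5*s/ (4*(s^2+1)^2)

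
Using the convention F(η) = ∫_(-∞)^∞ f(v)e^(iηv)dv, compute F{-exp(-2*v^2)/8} -sqrt(2)*sqrt(pi)*exp(-η^2/8)/16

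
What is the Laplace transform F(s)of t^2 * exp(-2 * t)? 2/(s+2)^3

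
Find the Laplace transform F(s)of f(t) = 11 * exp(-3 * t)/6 11/(6 * (s + 3))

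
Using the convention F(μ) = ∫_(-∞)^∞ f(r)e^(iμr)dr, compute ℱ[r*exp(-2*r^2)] sqrt(2)*I*sqrt(pi)*μ*exp(-μ^2/8)/8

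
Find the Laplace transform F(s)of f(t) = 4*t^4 96/s^5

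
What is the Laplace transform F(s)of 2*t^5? 240/s^6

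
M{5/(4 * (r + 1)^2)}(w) -5 * pi * (w - 1)/(4 * sin(pi * w))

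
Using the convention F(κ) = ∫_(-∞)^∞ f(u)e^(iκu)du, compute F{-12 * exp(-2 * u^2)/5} -6 * sqrt(2) * sqrt(pi) * exp(-κ^2/8)/5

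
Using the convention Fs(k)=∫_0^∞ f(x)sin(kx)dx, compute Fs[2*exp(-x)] 2*k/(k^2 + 1)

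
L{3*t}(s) 3/s^2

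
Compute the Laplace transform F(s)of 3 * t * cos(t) 3 * (s^2 - 1)/(s^2 + 1)^2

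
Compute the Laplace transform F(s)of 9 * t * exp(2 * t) 9/(s - 2)^2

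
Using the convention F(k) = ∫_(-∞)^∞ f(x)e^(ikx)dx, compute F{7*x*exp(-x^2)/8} 7*I*sqrt(pi)*k*exp(-k^2/4)/16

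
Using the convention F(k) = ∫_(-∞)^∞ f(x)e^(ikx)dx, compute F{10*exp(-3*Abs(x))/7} 60/(7*(k^2+9))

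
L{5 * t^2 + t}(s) 10/s^3 + s^(-2)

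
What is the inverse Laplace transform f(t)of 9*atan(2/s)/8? 9*sin(2*t)/(8*t)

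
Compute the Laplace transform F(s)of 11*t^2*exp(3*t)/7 22/(7*(s - 3)^3)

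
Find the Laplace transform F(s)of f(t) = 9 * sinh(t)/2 9/(2 * (s^2 - 1))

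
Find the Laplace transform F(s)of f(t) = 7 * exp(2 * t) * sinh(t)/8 7/(8 * ((s - 2)^2 - 1))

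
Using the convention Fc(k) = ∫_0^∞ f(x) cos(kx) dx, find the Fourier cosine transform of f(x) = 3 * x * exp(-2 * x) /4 3 * (4 - k^2) /(4 * (k^2+4) ^2) 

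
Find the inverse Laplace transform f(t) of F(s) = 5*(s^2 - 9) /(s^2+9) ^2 5*t*cos(3*t) 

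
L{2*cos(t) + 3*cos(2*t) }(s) 3*s/(s^2 + 4) + 2*s/(s^2 + 1) 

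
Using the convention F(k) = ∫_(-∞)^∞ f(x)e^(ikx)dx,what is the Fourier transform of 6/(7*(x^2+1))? 6*pi*exp(-Abs(k))/7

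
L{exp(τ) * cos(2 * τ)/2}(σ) (σ - 1)/(2 * ((σ - 1)^2 + 4))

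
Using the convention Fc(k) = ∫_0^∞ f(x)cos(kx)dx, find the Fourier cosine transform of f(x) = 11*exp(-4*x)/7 44/(7*(k^2 + 16))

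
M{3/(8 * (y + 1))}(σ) 3 * pi * csc(pi * σ)/8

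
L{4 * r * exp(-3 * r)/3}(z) 4/(3 * (z + 3)^2)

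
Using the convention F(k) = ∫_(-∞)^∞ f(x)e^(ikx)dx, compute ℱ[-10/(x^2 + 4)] -5 * pi * exp(-2 * Abs(k))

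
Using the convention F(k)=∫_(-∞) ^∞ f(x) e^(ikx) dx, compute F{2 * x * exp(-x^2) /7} I * sqrt(pi) * k * exp(-k^2/4) /7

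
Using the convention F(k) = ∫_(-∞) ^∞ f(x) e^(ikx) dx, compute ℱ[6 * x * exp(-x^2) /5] 3 * I * sqrt(pi) * k * exp(-k^2/4) /5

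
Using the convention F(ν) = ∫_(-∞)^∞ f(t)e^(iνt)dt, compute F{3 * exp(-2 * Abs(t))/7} 12/(7 * (ν^2 + 4))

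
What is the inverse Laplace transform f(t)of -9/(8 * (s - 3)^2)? -9 * t * exp(3 * t)/8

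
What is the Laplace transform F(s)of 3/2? 3/(2*s)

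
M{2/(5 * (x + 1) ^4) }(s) gamma(s) * gamma(4 - s) /15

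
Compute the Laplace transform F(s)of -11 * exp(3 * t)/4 -11/(4 * s - 12)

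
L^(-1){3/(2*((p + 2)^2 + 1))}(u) 3*exp(-2*u)*sin(u)/2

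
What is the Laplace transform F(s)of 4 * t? 4/s^2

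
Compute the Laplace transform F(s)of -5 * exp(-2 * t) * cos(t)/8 5 * (-s - 2)/(8 * ((s+2)^2+1))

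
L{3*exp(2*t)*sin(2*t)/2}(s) 3/((s - 2)^2 + 4)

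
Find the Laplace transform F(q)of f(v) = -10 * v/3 -10/(3 * q^2)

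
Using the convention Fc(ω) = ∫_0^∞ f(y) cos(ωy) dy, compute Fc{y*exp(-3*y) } (9 - ω^2) /(ω^2 + 9) ^2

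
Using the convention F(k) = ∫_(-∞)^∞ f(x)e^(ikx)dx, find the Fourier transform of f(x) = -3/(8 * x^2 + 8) -3 * pi * exp(-Abs(k))/8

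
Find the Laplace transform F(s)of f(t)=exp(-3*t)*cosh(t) (s+3)/((s+3)^2-1)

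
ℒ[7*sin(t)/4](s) 7/(4*(s^2 + 1))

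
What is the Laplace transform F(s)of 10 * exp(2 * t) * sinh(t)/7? 10/(7 * ((s - 2)^2 - 1))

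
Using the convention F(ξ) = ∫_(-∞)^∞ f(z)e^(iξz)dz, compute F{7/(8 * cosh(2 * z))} 7 * pi/(16 * cosh(pi * ξ/4))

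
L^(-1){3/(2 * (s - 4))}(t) 3 * exp(4 * t)/2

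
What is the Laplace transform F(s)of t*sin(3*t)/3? 2*s/(s^2 + 9)^2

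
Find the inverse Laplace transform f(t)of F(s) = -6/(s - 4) -6*exp(4*t)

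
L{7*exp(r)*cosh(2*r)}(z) 7*(z - 1)/((z - 1)^2 - 4)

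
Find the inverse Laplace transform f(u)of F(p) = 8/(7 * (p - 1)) 8 * exp(u)/7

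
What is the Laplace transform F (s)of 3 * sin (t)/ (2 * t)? 3 * atan (1/s)/2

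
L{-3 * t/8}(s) -3/(8 * s^2)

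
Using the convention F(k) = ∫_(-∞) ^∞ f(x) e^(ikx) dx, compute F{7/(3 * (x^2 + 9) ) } 7 * pi * exp(-3 * Abs(k) ) /9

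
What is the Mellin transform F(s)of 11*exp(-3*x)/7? 11*gamma(s)/(7*3^s)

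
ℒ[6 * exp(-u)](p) 6/(p + 1)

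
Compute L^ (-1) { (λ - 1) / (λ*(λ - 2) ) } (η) exp (η)*cosh (η) 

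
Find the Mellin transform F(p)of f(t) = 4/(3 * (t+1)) 4 * pi * csc(pi * p)/3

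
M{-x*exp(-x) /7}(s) -gamma(s + 1) /7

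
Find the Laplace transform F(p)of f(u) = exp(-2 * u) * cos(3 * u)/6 (p + 2)/(6 * ((p + 2)^2 + 9))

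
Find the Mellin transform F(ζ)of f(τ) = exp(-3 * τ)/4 gamma(ζ)/(4 * 3^ζ)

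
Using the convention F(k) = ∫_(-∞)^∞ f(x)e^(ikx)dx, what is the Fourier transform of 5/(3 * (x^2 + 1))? 5 * pi * exp(-Abs(k))/3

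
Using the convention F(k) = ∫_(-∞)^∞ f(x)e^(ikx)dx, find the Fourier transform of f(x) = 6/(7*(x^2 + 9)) 2*pi*exp(-3*Abs(k))/7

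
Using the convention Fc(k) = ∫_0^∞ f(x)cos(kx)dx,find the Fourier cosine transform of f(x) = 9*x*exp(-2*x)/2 9*(4 - k^2)/(2*(k^2 + 4)^2)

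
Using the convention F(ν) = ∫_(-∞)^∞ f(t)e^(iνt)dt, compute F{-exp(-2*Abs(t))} -4/(ν^2 + 4)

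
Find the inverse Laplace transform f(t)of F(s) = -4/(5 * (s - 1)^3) -2 * t^2 * exp(t)/5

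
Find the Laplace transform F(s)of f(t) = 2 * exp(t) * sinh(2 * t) 4/((s - 1)^2 - 4)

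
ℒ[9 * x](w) 9/w^2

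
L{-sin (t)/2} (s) -1/ (2*s^2+2)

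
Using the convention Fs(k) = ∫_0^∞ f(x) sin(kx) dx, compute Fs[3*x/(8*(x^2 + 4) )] 3*pi*exp(-2*k) /16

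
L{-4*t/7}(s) -4/(7*s^2)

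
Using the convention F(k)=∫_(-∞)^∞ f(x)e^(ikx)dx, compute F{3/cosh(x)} 3*pi/cosh(pi*k/2)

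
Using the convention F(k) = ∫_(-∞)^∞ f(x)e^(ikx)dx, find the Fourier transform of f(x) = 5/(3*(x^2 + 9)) 5*pi*exp(-3*Abs(k))/9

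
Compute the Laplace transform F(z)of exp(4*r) 1/(z - 4)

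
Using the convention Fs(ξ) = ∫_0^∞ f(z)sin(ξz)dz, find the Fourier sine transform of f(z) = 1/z pi/2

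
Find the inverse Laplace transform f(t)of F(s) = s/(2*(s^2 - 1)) cosh(t)/2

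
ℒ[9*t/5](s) 9/(5*s^2)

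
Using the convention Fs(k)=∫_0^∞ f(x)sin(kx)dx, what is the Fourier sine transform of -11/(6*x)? -11*pi/12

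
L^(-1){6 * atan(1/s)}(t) 6 * sin(t)/t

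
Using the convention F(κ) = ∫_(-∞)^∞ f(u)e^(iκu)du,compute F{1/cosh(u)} pi/cosh(pi*κ/2)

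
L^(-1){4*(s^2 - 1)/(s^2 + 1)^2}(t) 4*t*cos(t)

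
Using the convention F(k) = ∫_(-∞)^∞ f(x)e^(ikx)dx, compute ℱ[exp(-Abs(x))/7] 2/(7*(k^2 + 1))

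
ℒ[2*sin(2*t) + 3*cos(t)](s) 4/(s^2 + 4) + 3*s/(s^2 + 1)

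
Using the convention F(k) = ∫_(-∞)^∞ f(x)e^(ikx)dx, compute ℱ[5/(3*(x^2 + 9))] 5*pi*exp(-3*Abs(k))/9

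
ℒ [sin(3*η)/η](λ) atan(3/λ)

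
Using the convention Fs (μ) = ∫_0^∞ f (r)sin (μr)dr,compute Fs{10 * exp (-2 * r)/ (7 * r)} 10 * atan (μ/2)/7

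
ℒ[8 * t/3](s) 8/ (3 * s^2) 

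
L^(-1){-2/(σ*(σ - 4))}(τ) -exp(2*τ)*sinh(2*τ)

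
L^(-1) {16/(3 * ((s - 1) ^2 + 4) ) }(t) 8 * exp(t) * sin(2 * t) /3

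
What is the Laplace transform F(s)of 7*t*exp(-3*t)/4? 7/(4*(s + 3)^2)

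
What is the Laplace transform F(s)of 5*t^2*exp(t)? 10/(s - 1)^3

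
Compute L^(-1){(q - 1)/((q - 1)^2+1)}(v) exp(v)*cos(v)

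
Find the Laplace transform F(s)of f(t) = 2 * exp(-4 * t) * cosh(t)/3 2 * (s+4)/(3 * ((s+4)^2 - 1))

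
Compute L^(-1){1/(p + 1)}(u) exp(-u)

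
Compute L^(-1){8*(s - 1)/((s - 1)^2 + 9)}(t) 8*exp(t)*cos(3*t)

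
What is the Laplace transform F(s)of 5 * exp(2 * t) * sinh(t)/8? 5/(8 * ((s - 2)^2 - 1))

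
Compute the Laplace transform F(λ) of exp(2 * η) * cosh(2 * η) (λ - 2) /(λ * (λ - 4) ) 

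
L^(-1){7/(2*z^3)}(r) 7*r^2/4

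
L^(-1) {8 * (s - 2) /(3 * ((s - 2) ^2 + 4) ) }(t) 8 * exp(2 * t) * cos(2 * t) /3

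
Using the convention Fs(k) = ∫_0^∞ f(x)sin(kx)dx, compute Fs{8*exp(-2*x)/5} 8*k/(5*(k^2 + 4))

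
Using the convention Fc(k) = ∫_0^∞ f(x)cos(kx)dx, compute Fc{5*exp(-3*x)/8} 15/(8*(k^2 + 9))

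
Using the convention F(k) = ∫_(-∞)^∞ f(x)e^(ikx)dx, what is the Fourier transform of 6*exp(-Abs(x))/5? 12/(5*(k^2 + 1))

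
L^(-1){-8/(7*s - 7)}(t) -8*exp(t)/7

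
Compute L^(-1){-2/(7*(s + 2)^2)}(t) -2*t*exp(-2*t)/7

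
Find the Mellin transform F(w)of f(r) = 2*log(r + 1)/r -2*pi*csc(pi*w)/(w - 1)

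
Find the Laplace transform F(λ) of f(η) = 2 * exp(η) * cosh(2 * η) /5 2 * (λ - 1) /(5 * ((λ - 1) ^2 - 4) ) 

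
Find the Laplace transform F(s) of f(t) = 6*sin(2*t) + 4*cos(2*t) 12/(s^2 + 4) + 4*s/(s^2 + 4) 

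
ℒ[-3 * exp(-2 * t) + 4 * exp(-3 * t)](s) 4/(s + 3) - 3/(s + 2) 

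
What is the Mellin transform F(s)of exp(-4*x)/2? gamma(s)/(2*2^(2*s))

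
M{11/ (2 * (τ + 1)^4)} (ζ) 11 * gamma (ζ) * gamma (4 - ζ)/12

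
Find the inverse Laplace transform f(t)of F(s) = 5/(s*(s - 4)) 5*exp(2*t)*sinh(2*t)/2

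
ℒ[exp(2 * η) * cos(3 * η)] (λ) (λ - 2)/((λ - 2)^2 + 9)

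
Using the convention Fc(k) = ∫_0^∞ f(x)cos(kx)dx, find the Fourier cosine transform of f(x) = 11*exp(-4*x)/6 22/(3*(k^2 + 16))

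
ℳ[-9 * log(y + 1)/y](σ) 9 * pi * csc(pi * σ)/(σ - 1)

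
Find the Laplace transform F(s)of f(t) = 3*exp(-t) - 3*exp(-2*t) 3/(s + 1) - 3/(s + 2)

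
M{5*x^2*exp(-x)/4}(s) 5*gamma(s + 2)/4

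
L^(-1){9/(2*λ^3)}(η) 9*η^2/4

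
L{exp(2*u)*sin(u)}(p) 1/((p - 2)^2+1)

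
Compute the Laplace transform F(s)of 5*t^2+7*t 7/s^2+10/s^3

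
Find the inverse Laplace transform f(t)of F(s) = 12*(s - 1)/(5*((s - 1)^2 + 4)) 12*exp(t)*cos(2*t)/5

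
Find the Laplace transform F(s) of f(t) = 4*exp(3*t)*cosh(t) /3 4*(s - 3) /(3*((s - 3) ^2 - 1) ) 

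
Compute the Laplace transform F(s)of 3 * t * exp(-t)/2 3/(2 * (s+1)^2)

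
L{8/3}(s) 8/(3 * s)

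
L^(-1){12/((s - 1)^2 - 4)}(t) 6*exp(t)*sinh(2*t)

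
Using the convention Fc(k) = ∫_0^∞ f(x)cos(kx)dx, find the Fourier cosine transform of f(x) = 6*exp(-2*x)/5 12/(5*(k^2+4))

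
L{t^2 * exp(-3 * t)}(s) 2/(s+3)^3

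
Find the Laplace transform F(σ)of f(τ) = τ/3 1/(3*σ^2)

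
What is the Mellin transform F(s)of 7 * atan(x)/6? -7 * pi * sec(pi * s/2)/(12 * s)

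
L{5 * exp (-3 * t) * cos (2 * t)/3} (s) 5 * (s+3)/ (3 * ( (s+3)^2+4))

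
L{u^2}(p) 2/p^3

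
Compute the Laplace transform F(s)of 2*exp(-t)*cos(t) 2*(s + 1)/((s + 1)^2 + 1)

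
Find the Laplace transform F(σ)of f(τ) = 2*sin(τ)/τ 2*atan(1/σ)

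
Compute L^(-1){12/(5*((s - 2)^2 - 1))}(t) 12*exp(2*t)*sinh(t)/5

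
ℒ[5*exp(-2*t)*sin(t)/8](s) 5/(8*((s + 2)^2 + 1))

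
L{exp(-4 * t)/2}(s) 1/(2 * (s+4))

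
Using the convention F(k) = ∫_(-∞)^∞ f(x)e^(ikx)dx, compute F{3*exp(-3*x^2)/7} sqrt(3)*sqrt(pi)*exp(-k^2/12)/7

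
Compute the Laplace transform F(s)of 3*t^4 72/s^5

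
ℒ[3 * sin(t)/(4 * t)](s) 3 * atan(1/s)/4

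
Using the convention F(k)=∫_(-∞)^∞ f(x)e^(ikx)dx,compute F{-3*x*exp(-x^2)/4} -3*I*sqrt(pi)*k*exp(-k^2/4)/8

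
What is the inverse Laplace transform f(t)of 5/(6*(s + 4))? 5*exp(-4*t)/6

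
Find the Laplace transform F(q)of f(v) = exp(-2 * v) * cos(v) (q + 2)/((q + 2)^2 + 1)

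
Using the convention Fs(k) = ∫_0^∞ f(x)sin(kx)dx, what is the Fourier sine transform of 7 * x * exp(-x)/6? 7 * k/(3 * (k^2+1)^2)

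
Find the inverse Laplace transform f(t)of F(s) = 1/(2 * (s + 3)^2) t * exp(-3 * t)/2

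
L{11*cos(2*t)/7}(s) 11*s/(7*(s^2+4))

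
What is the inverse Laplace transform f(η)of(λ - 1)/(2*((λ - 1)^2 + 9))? exp(η)*cos(3*η)/2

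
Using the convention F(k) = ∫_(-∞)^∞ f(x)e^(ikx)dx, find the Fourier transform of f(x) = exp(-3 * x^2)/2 sqrt(3) * sqrt(pi) * exp(-k^2/12)/6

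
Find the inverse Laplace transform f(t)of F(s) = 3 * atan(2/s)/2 3 * sin(2 * t)/(2 * t)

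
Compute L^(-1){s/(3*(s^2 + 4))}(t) cos(2*t)/3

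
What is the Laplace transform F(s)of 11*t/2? 11/(2*s^2)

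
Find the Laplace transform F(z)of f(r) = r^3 6/z^4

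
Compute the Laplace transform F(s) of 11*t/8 11/(8*s^2) 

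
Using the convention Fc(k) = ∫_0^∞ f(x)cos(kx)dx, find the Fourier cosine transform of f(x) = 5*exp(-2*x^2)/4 5*sqrt(2)*sqrt(pi)*exp(-k^2/8)/16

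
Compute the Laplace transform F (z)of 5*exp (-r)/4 5/ (4*(z+1))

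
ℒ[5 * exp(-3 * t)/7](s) 5/(7 * (s+3))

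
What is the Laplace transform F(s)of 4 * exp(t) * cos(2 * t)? 4 * (s - 1)/((s - 1)^2 + 4)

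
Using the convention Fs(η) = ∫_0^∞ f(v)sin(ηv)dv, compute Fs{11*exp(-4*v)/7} 11*η/(7*(η^2 + 16))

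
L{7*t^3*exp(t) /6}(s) 7/(s - 1) ^4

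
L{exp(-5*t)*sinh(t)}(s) 1/((s + 5)^2 - 1)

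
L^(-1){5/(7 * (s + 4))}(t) 5 * exp(-4 * t)/7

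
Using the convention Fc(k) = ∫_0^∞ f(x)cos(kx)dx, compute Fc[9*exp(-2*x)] 18/(k^2+4)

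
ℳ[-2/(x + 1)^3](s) -pi*(s - 2)*(s - 1)/sin(pi*s)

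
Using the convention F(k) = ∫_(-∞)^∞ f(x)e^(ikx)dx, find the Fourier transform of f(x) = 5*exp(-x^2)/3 5*sqrt(pi)*exp(-k^2/4)/3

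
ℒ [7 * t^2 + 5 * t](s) 14/s^3 + 5/s^2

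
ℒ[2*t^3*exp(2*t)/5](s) 12/(5*(s - 2)^4)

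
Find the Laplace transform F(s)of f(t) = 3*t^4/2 36/s^5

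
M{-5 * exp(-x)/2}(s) -5 * gamma(s)/2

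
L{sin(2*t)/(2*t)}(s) atan(2/s)/2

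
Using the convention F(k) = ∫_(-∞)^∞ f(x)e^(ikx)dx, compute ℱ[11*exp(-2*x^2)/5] 11*sqrt(2)*sqrt(pi)*exp(-k^2/8)/10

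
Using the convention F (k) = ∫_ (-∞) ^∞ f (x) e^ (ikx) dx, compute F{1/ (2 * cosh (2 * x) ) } pi/ (4 * cosh (pi * k/4) ) 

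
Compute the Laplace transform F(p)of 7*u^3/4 21/(2*p^4)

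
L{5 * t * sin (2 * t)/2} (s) 10 * s/ (s^2 + 4)^2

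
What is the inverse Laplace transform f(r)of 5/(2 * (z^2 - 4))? 5 * sinh(2 * r)/4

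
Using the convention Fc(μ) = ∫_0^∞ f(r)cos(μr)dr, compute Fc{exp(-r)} 1/(μ^2+1)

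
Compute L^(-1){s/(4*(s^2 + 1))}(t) cos(t)/4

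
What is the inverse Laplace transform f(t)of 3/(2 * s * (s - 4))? 3 * exp(2 * t) * sinh(2 * t)/4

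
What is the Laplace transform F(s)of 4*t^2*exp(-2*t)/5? 8/(5*(s + 2)^3)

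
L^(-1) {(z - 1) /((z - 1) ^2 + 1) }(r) exp(r) * cos(r) 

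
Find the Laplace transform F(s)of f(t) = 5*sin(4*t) 20/(s^2+16)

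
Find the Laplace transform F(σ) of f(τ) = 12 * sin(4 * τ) 48/(σ^2 + 16) 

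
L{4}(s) 4/s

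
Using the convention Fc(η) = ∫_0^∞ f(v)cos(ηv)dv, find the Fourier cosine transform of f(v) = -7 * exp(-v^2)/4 -7 * sqrt(pi) * exp(-η^2/4)/8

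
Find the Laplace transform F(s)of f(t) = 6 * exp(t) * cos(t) 6 * (s - 1)/((s - 1)^2 + 1)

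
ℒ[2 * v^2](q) 4/q^3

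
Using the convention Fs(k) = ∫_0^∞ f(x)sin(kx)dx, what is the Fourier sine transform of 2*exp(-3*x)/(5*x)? 2*atan(k/3)/5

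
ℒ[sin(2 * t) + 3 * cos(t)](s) 3 * s/(s^2 + 1) + 2/(s^2 + 4)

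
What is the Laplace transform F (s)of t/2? 1/ (2*s^2)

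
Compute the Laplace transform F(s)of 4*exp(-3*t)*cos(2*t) 4*(s + 3)/((s + 3)^2 + 4)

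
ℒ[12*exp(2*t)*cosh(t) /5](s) 12*(s - 2) /(5*((s - 2) ^2 - 1) ) 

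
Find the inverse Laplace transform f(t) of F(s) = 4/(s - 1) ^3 2*t^2*exp(t) 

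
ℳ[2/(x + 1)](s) 2*pi*csc(pi*s)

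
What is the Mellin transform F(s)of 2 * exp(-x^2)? gamma(s/2)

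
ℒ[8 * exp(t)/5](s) 8/(5 * (s - 1))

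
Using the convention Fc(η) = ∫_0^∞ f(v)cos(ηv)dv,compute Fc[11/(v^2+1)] 11 * pi * exp(-η)/2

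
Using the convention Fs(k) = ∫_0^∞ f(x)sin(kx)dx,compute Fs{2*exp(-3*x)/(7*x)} 2*atan(k/3)/7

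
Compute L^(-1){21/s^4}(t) 7*t^3/2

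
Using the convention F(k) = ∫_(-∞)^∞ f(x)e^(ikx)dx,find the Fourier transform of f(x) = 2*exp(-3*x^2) 2*sqrt(3)*sqrt(pi)*exp(-k^2/12)/3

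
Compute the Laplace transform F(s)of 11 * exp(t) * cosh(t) 11 * (s - 1)/(s * (s - 2))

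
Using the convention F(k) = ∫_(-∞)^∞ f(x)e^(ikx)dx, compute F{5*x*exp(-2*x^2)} 5*sqrt(2)*I*sqrt(pi)*k*exp(-k^2/8)/8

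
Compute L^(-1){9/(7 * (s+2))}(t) 9 * exp(-2 * t)/7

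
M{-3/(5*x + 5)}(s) -3*pi*csc(pi*s)/5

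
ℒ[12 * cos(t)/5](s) 12 * s/(5 * (s^2 + 1))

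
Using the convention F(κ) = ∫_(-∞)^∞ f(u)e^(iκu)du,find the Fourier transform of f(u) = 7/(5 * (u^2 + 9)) 7 * pi * exp(-3 * Abs(κ))/15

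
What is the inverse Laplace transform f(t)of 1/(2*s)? 1/2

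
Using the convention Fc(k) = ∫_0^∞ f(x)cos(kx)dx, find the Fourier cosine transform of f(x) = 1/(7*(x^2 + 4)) pi*exp(-2*k)/28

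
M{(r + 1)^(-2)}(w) (-pi * w + pi)/sin(pi * w)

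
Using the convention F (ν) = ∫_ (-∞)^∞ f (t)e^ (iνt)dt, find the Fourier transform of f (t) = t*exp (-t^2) I*sqrt (pi)*ν*exp (-ν^2/4)/2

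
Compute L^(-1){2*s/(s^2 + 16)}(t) 2*cos(4*t)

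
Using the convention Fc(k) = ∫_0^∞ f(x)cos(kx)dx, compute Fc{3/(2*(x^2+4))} 3*pi*exp(-2*k)/8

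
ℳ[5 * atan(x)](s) -5 * pi * sec(pi * s/2) /(2 * s) 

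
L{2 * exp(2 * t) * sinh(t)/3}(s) 2/(3 * ((s - 2)^2 - 1))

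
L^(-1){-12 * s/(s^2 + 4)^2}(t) -3 * t * sin(2 * t)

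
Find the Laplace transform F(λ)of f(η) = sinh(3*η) 3/(λ^2 - 9)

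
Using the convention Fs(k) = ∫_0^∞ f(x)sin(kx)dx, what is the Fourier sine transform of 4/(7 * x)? 2 * pi/7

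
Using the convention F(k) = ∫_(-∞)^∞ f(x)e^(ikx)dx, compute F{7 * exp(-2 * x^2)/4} 7 * sqrt(2) * sqrt(pi) * exp(-k^2/8)/8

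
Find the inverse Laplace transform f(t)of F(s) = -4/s -4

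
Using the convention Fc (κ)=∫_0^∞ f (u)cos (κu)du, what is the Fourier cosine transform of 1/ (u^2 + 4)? pi*exp (-2*κ)/4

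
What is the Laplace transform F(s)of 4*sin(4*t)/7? 16/(7*(s^2 + 16))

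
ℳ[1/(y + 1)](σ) pi * csc(pi * σ)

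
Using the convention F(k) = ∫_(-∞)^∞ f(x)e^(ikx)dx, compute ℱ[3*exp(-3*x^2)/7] sqrt(3)*sqrt(pi)*exp(-k^2/12)/7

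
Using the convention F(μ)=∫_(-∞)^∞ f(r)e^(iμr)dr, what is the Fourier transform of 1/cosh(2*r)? pi/(2*cosh(pi*μ/4))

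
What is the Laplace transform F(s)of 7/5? 7/(5*s)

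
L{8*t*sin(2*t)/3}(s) 32*s/(3*(s^2 + 4)^2)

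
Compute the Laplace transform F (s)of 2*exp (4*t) 2/ (s - 4)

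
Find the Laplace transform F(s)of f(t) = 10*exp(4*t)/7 10/(7*(s - 4))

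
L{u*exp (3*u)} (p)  (p - 3)^ (-2)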